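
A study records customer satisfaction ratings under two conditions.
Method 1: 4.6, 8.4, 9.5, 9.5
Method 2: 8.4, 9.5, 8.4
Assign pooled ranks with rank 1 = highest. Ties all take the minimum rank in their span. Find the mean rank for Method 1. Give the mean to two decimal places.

3.25

Sorted (descending): 9.5, 9.5, 9.5, 8.4, 8.4, 8.4, 4.6
The 3 values of 9.5 occupy positions 1–3 → each gets rank 1.
The 3 values of 8.4 occupy positions 4–6 → each gets rank 4.
Method 1 values → pooled ranks: 4.6→7, 8.4→4, 9.5→1, 9.5→1
Mean rank = (7 + 4 + 1 + 1) / 4 = 3.25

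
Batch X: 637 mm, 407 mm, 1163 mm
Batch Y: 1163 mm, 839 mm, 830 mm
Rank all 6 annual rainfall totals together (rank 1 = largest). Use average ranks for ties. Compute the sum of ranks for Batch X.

Sorted (descending): 1163, 1163, 839, 830, 637, 407
The 2 values of 1163 occupy positions 1–2 → average rank (1+2)/2 = 1.5.
Batch X values → pooled ranks: 637→5, 407→6, 1163→1.5
Rank sum = 5 + 6 + 1.5 = 12.5

12.5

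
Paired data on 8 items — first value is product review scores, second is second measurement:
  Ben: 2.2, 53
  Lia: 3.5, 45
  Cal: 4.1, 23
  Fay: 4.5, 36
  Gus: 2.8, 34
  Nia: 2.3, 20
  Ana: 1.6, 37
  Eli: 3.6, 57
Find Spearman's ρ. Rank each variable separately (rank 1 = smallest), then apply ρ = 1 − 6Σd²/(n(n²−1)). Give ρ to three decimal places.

-0.095

Ranks of variable 1: 2, 5, 7, 8, 4, 3, 1, 6
Ranks of variable 2: 7, 6, 2, 4, 3, 1, 5, 8
d = r₁ − r₂: -5, -1, 5, 4, 1, 2, -4, -2
d²: 25, 1, 25, 16, 1, 4, 16, 4; Σd² = 92
ρ = 1 − 6·92/(8·63) = 1 − 552/504 = -0.095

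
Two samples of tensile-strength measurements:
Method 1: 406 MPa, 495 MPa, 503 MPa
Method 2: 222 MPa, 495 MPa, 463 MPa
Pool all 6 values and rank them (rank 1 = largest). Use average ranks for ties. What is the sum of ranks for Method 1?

8.5

Sorted (descending): 503, 495, 495, 463, 406, 222
The 2 values of 495 occupy positions 2–3 → average rank (2+3)/2 = 2.5.
Method 1 values → pooled ranks: 406→5, 495→2.5, 503→1
Rank sum = 5 + 2.5 + 1 = 8.5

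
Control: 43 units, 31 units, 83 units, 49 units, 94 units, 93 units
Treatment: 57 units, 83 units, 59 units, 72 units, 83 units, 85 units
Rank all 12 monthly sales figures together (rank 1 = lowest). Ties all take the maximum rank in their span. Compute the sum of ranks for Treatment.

Sorted (ascending): 31, 43, 49, 57, 59, 72, 83, 83, 83, 85, 93, 94
The 3 values of 83 occupy positions 7–9 → each gets rank 9.
Treatment values → pooled ranks: 57→4, 83→9, 59→5, 72→6, 83→9, 85→10
Rank sum = 4 + 9 + 5 + 6 + 9 + 10 = 43

43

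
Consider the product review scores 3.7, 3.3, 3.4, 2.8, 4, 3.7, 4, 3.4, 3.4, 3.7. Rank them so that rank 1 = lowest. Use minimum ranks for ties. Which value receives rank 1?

2.8

Sorted (ascending): 2.8, 3.3, 3.4, 3.4, 3.4, 3.7, 3.7, 3.7, 4, 4
The 3 values of 3.4 occupy positions 3–5 → each gets rank 3.
The 3 values of 3.7 occupy positions 6–8 → each gets rank 6.
The 2 values of 4 occupy positions 9–10 → each gets rank 9.
Rank 1 → value 2.8.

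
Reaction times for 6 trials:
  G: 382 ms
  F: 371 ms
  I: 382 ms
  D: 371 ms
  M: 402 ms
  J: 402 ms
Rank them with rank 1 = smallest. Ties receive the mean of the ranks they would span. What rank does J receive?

5.5

Sorted (ascending): 371, 371, 382, 382, 402, 402
The 2 values of 371 occupy positions 1–2 → average rank (1+2)/2 = 1.5.
The 2 values of 382 occupy positions 3–4 → average rank (3+4)/2 = 3.5.
The 2 values of 402 occupy positions 5–6 → average rank (5+6)/2 = 5.5.
J has value 402 ms → rank 5.5.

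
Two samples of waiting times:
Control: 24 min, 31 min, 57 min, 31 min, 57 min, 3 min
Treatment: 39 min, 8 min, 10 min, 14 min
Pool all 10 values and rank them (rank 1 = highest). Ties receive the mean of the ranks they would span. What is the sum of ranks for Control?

28

Sorted (descending): 57, 57, 39, 31, 31, 24, 14, 10, 8, 3
The 2 values of 57 occupy positions 1–2 → average rank (1+2)/2 = 1.5.
The 2 values of 31 occupy positions 4–5 → average rank (4+5)/2 = 4.5.
Control values → pooled ranks: 24→6, 31→4.5, 57→1.5, 31→4.5, 57→1.5, 3→10
Rank sum = 6 + 4.5 + 1.5 + 4.5 + 1.5 + 10 = 28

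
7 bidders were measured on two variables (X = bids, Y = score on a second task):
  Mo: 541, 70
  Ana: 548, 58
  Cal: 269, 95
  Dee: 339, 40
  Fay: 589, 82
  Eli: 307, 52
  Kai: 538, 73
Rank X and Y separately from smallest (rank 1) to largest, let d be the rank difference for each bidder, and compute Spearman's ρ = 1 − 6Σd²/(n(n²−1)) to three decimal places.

Ranks of variable 1: 5, 6, 1, 3, 7, 2, 4
Ranks of variable 2: 4, 3, 7, 1, 6, 2, 5
d = r₁ − r₂: 1, 3, -6, 2, 1, 0, -1
d²: 1, 9, 36, 4, 1, 0, 1; Σd² = 52
ρ = 1 − 6·52/(7·48) = 1 − 312/336 = 0.071

0.071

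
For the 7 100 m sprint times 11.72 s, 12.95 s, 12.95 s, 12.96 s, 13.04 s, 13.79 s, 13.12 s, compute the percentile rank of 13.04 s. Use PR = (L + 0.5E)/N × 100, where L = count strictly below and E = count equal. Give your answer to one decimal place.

64.3

N = 7.
Strictly below 13.04: 4. Equal to 13.04: 1.
PR = (4 + 0.5·1)/7 × 100 = 64.3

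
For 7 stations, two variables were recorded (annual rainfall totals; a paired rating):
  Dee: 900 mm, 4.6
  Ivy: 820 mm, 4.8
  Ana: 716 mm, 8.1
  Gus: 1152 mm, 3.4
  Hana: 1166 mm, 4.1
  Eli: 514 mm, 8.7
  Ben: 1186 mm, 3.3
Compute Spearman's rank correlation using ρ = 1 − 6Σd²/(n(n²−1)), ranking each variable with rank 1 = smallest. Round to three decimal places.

Ranks of variable 1: 4, 3, 2, 5, 6, 1, 7
Ranks of variable 2: 4, 5, 6, 2, 3, 7, 1
d = r₁ − r₂: 0, -2, -4, 3, 3, -6, 6
d²: 0, 4, 16, 9, 9, 36, 36; Σd² = 110
ρ = 1 − 6·110/(7·48) = 1 − 660/336 = -0.964

-0.964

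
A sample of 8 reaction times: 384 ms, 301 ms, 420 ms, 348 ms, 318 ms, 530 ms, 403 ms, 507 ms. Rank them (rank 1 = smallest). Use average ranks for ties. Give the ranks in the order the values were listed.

4, 1, 6, 3, 2, 8, 5, 7

Sorted (ascending): 301, 318, 348, 384, 403, 420, 507, 530
No ties — each value takes its position as its rank.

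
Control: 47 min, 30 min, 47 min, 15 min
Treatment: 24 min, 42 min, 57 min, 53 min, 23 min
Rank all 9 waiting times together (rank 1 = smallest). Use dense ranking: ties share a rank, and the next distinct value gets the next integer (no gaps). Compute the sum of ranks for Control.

17

Sorted (ascending): 15, 23, 24, 30, 42, 47, 47, 53, 57
The 2 values of 47 share dense rank 6.
Remaining distinct values take the next consecutive integers.
Control values → pooled ranks: 47→6, 30→4, 47→6, 15→1
Rank sum = 6 + 4 + 6 + 1 = 17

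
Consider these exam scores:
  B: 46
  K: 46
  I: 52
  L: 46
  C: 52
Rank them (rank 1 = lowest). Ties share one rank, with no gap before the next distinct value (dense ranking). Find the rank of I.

Sorted (ascending): 46, 46, 46, 52, 52
The 3 values of 46 share dense rank 1.
The 2 values of 52 share dense rank 2.
I has value 52 → rank 2.

2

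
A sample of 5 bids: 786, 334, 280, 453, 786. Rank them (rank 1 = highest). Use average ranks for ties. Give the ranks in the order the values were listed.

Sorted (descending): 786, 786, 453, 334, 280
The 2 values of 786 occupy positions 1–2 → average rank (1+2)/2 = 1.5.

1.5, 4, 5, 3, 1.5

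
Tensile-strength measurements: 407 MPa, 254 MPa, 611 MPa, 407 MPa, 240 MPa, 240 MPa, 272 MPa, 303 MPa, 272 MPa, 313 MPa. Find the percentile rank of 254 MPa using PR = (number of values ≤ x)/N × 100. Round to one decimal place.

N = 10.
Strictly below 254: 2. Equal to 254: 1.
PR = 3/10 × 100 = 30.0

30.0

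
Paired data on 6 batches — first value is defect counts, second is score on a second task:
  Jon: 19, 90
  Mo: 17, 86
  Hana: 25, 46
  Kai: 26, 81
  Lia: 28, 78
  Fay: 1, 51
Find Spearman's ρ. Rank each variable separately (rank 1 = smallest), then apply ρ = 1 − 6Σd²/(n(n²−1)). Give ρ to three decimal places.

-0.086

Ranks of variable 1: 3, 2, 4, 5, 6, 1
Ranks of variable 2: 6, 5, 1, 4, 3, 2
d = r₁ − r₂: -3, -3, 3, 1, 3, -1
d²: 9, 9, 9, 1, 9, 1; Σd² = 38
ρ = 1 − 6·38/(6·35) = 1 − 228/210 = -0.086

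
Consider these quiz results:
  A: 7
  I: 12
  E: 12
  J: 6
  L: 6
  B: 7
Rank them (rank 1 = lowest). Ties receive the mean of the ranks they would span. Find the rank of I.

5.5

Sorted (ascending): 6, 6, 7, 7, 12, 12
The 2 values of 6 occupy positions 1–2 → average rank (1+2)/2 = 1.5.
The 2 values of 7 occupy positions 3–4 → average rank (3+4)/2 = 3.5.
The 2 values of 12 occupy positions 5–6 → average rank (5+6)/2 = 5.5.
I has value 12 → rank 5.5.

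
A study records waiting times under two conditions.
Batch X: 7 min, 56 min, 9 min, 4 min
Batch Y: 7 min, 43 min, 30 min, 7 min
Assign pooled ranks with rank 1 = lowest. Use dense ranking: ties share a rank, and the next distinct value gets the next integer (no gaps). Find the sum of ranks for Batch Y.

Sorted (ascending): 4, 7, 7, 7, 9, 30, 43, 56
The 3 values of 7 share dense rank 2.
Remaining distinct values take the next consecutive integers.
Batch Y values → pooled ranks: 7→2, 43→5, 30→4, 7→2
Rank sum = 2 + 5 + 4 + 2 = 13

13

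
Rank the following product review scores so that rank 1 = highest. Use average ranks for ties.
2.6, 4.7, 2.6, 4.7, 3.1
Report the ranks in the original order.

4.5, 1.5, 4.5, 1.5, 3

Sorted (descending): 4.7, 4.7, 3.1, 2.6, 2.6
The 2 values of 4.7 occupy positions 1–2 → average rank (1+2)/2 = 1.5.
The 2 values of 2.6 occupy positions 4–5 → average rank (4+5)/2 = 4.5.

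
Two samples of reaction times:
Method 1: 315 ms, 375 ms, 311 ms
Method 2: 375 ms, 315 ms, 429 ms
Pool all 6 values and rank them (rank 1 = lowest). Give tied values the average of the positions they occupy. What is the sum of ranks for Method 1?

8

Sorted (ascending): 311, 315, 315, 375, 375, 429
The 2 values of 315 occupy positions 2–3 → average rank (2+3)/2 = 2.5.
The 2 values of 375 occupy positions 4–5 → average rank (4+5)/2 = 4.5.
Method 1 values → pooled ranks: 315→2.5, 375→4.5, 311→1
Rank sum = 2.5 + 4.5 + 1 = 8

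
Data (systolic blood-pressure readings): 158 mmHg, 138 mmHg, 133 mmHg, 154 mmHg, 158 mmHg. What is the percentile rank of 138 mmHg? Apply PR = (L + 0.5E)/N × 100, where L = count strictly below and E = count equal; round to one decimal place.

30.0

N = 5.
Strictly below 138: 1. Equal to 138: 1.
PR = (1 + 0.5·1)/5 × 100 = 30.0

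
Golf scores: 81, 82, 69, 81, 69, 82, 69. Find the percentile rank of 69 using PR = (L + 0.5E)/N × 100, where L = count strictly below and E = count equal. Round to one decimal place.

21.4

N = 7.
Strictly below 69: 0. Equal to 69: 3.
PR = (0 + 0.5·3)/7 × 100 = 21.4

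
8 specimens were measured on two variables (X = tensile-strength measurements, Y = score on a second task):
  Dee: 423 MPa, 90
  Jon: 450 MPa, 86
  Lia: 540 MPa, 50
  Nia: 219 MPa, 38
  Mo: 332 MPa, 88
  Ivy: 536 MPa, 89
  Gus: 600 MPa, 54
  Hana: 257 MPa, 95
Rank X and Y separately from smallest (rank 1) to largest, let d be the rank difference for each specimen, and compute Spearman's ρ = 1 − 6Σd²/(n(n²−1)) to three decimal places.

-0.190

Ranks of variable 1: 4, 5, 7, 1, 3, 6, 8, 2
Ranks of variable 2: 7, 4, 2, 1, 5, 6, 3, 8
d = r₁ − r₂: -3, 1, 5, 0, -2, 0, 5, -6
d²: 9, 1, 25, 0, 4, 0, 25, 36; Σd² = 100
ρ = 1 − 6·100/(8·63) = 1 − 600/504 = -0.190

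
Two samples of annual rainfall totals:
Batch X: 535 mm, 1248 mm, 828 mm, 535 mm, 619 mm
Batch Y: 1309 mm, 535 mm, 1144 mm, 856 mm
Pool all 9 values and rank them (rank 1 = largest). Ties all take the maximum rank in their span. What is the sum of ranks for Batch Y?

17

Sorted (descending): 1309, 1248, 1144, 856, 828, 619, 535, 535, 535
The 3 values of 535 occupy positions 7–9 → each gets rank 9.
Batch Y values → pooled ranks: 1309→1, 535→9, 1144→3, 856→4
Rank sum = 1 + 9 + 3 + 4 = 17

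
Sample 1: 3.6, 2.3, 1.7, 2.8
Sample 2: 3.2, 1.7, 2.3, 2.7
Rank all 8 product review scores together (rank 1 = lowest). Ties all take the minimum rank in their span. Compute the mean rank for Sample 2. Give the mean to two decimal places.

Sorted (ascending): 1.7, 1.7, 2.3, 2.3, 2.7, 2.8, 3.2, 3.6
The 2 values of 1.7 occupy positions 1–2 → each gets rank 1.
The 2 values of 2.3 occupy positions 3–4 → each gets rank 3.
Sample 2 values → pooled ranks: 3.2→7, 1.7→1, 2.3→3, 2.7→5
Mean rank = (7 + 1 + 3 + 5) / 4 = 4.00

4.00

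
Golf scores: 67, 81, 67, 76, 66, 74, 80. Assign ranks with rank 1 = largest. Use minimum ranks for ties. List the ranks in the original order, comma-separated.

Sorted (descending): 81, 80, 76, 74, 67, 67, 66
The 2 values of 67 occupy positions 5–6 → each gets rank 5.

5, 1, 5, 3, 7, 4, 2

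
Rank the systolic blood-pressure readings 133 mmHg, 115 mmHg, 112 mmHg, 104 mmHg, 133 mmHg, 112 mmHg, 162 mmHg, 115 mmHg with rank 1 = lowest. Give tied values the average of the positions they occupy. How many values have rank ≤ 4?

3

Sorted (ascending): 104, 112, 112, 115, 115, 133, 133, 162
The 2 values of 112 occupy positions 2–3 → average rank (2+3)/2 = 2.5.
The 2 values of 115 occupy positions 4–5 → average rank (4+5)/2 = 4.5.
The 2 values of 133 occupy positions 6–7 → average rank (6+7)/2 = 6.5.
Ranks ≤ 4: {1, 2.5, 2.5} → 3 values.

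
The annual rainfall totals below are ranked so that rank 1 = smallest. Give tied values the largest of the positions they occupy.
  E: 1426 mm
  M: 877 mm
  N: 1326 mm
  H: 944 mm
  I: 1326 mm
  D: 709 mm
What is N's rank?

Sorted (ascending): 709, 877, 944, 1326, 1326, 1426
The 2 values of 1326 occupy positions 4–5 → each gets rank 5.
N has value 1326 mm → rank 5.

5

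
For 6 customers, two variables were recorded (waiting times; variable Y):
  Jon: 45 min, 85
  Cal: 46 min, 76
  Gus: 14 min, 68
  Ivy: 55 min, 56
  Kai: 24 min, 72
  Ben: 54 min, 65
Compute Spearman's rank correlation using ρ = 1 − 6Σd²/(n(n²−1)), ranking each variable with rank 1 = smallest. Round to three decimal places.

Ranks of variable 1: 3, 4, 1, 6, 2, 5
Ranks of variable 2: 6, 5, 3, 1, 4, 2
d = r₁ − r₂: -3, -1, -2, 5, -2, 3
d²: 9, 1, 4, 25, 4, 9; Σd² = 52
ρ = 1 − 6·52/(6·35) = 1 − 312/210 = -0.486

-0.486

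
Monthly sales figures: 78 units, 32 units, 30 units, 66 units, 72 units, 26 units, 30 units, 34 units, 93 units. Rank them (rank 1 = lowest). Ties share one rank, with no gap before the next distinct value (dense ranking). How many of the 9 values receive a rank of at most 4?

5

Sorted (ascending): 26, 30, 30, 32, 34, 66, 72, 78, 93
The 2 values of 30 share dense rank 2.
Remaining distinct values take the next consecutive integers.
Ranks ≤ 4: {1, 2, 2, 3, 4} → 5 values.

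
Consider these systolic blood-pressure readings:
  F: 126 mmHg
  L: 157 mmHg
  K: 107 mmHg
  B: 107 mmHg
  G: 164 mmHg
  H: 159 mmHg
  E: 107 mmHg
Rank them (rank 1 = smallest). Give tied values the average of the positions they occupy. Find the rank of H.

Sorted (ascending): 107, 107, 107, 126, 157, 159, 164
The 3 values of 107 occupy positions 1–3 → average rank 2.
H has value 159 mmHg → rank 6.

6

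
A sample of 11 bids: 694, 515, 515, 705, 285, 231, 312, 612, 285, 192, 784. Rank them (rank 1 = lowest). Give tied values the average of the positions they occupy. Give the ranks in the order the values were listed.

9, 6.5, 6.5, 10, 3.5, 2, 5, 8, 3.5, 1, 11

Sorted (ascending): 192, 231, 285, 285, 312, 515, 515, 612, 694, 705, 784
The 2 values of 285 occupy positions 3–4 → average rank (3+4)/2 = 3.5.
The 2 values of 515 occupy positions 6–7 → average rank (6+7)/2 = 6.5.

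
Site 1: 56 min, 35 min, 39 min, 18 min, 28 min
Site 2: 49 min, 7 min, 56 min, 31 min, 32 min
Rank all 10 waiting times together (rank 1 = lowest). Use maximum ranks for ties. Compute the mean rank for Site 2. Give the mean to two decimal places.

5.60

Sorted (ascending): 7, 18, 28, 31, 32, 35, 39, 49, 56, 56
The 2 values of 56 occupy positions 9–10 → each gets rank 10.
Site 2 values → pooled ranks: 49→8, 7→1, 56→10, 31→4, 32→5
Mean rank = (8 + 1 + 10 + 4 + 5) / 5 = 5.60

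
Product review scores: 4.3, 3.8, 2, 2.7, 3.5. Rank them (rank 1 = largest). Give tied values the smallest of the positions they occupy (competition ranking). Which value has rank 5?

Sorted (descending): 4.3, 3.8, 3.5, 2.7, 2
No ties — each value takes its position as its rank.
Rank 5 → value 2.

2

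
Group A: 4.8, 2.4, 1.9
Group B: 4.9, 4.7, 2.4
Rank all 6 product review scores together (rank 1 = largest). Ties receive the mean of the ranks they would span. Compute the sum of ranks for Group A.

Sorted (descending): 4.9, 4.8, 4.7, 2.4, 2.4, 1.9
The 2 values of 2.4 occupy positions 4–5 → average rank (4+5)/2 = 4.5.
Group A values → pooled ranks: 4.8→2, 2.4→4.5, 1.9→6
Rank sum = 2 + 4.5 + 6 = 12.5

12.5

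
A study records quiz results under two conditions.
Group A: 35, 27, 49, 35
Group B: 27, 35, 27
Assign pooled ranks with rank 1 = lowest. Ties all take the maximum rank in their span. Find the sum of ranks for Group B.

Sorted (ascending): 27, 27, 27, 35, 35, 35, 49
The 3 values of 27 occupy positions 1–3 → each gets rank 3.
The 3 values of 35 occupy positions 4–6 → each gets rank 6.
Group B values → pooled ranks: 27→3, 35→6, 27→3
Rank sum = 3 + 6 + 3 = 12

12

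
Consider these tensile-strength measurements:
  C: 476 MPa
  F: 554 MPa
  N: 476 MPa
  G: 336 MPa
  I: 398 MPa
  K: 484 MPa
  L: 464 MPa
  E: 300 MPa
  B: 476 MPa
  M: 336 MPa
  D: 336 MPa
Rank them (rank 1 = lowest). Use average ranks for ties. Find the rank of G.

Sorted (ascending): 300, 336, 336, 336, 398, 464, 476, 476, 476, 484, 554
The 3 values of 336 occupy positions 2–4 → average rank 3.
The 3 values of 476 occupy positions 7–9 → average rank 8.
G has value 336 MPa → rank 3.

3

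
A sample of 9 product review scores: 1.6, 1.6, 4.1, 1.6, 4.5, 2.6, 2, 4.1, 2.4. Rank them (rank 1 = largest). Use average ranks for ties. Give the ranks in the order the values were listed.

8, 8, 2.5, 8, 1, 4, 6, 2.5, 5

Sorted (descending): 4.5, 4.1, 4.1, 2.6, 2.4, 2, 1.6, 1.6, 1.6
The 2 values of 4.1 occupy positions 2–3 → average rank (2+3)/2 = 2.5.
The 3 values of 1.6 occupy positions 7–9 → average rank 8.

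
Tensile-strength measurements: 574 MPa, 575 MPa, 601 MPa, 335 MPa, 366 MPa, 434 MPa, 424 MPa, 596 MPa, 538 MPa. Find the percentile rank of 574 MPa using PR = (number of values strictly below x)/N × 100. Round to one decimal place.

N = 9.
Strictly below 574: 5. Equal to 574: 1.
PR = 5/9 × 100 = 55.6

55.6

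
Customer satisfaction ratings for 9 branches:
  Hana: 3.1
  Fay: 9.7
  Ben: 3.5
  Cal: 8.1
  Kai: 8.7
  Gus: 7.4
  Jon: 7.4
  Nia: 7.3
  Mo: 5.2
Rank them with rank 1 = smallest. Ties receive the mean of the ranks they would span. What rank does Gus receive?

5.5

Sorted (ascending): 3.1, 3.5, 5.2, 7.3, 7.4, 7.4, 8.1, 8.7, 9.7
The 2 values of 7.4 occupy positions 5–6 → average rank (5+6)/2 = 5.5.
Gus has value 7.4 → rank 5.5.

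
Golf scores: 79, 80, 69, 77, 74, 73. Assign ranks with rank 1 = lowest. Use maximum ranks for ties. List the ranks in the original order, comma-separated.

Sorted (ascending): 69, 73, 74, 77, 79, 80
No ties — each value takes its position as its rank.

5, 6, 1, 4, 3, 2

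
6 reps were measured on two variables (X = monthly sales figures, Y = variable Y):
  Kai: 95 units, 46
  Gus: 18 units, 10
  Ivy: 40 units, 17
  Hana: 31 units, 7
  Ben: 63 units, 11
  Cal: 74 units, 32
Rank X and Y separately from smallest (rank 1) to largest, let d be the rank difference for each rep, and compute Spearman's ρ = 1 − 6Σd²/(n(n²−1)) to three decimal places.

Ranks of variable 1: 6, 1, 3, 2, 4, 5
Ranks of variable 2: 6, 2, 4, 1, 3, 5
d = r₁ − r₂: 0, -1, -1, 1, 1, 0
d²: 0, 1, 1, 1, 1, 0; Σd² = 4
ρ = 1 − 6·4/(6·35) = 1 − 24/210 = 0.886

0.886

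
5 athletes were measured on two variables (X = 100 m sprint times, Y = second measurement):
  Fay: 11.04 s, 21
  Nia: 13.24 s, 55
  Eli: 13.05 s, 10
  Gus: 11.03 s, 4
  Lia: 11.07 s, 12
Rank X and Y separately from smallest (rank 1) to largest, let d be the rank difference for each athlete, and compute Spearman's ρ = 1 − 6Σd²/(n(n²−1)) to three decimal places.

Ranks of variable 1: 2, 5, 4, 1, 3
Ranks of variable 2: 4, 5, 2, 1, 3
d = r₁ − r₂: -2, 0, 2, 0, 0
d²: 4, 0, 4, 0, 0; Σd² = 8
ρ = 1 − 6·8/(5·24) = 1 − 48/120 = 0.600

0.600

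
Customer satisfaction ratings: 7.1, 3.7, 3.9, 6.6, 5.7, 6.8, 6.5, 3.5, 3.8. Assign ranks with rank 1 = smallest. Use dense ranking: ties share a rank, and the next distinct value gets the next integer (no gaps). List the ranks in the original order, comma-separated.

Sorted (ascending): 3.5, 3.7, 3.8, 3.9, 5.7, 6.5, 6.6, 6.8, 7.1
No ties — each value takes its position as its rank.

9, 2, 4, 7, 5, 8, 6, 1, 3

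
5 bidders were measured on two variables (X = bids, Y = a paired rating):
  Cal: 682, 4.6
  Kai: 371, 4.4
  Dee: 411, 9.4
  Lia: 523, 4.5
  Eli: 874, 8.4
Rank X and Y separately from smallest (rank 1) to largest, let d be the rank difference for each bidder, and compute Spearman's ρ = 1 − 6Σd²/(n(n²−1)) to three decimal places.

Ranks of variable 1: 4, 1, 2, 3, 5
Ranks of variable 2: 3, 1, 5, 2, 4
d = r₁ − r₂: 1, 0, -3, 1, 1
d²: 1, 0, 9, 1, 1; Σd² = 12
ρ = 1 − 6·12/(5·24) = 1 − 72/120 = 0.400

0.400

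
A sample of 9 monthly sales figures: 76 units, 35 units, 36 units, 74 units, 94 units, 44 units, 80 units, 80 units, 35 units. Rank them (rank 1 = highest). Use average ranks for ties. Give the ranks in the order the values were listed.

4, 8.5, 7, 5, 1, 6, 2.5, 2.5, 8.5

Sorted (descending): 94, 80, 80, 76, 74, 44, 36, 35, 35
The 2 values of 80 occupy positions 2–3 → average rank (2+3)/2 = 2.5.
The 2 values of 35 occupy positions 8–9 → average rank (8+9)/2 = 8.5.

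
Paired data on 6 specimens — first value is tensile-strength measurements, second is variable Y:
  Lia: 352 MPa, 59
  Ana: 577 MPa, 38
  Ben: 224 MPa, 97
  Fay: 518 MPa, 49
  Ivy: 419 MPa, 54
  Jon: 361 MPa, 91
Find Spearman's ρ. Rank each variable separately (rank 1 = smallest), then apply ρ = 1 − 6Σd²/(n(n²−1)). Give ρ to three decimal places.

-0.943

Ranks of variable 1: 2, 6, 1, 5, 4, 3
Ranks of variable 2: 4, 1, 6, 2, 3, 5
d = r₁ − r₂: -2, 5, -5, 3, 1, -2
d²: 4, 25, 25, 9, 1, 4; Σd² = 68
ρ = 1 − 6·68/(6·35) = 1 − 408/210 = -0.943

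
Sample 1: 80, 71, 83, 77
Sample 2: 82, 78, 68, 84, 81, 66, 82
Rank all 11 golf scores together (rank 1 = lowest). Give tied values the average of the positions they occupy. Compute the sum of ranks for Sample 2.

Sorted (ascending): 66, 68, 71, 77, 78, 80, 81, 82, 82, 83, 84
The 2 values of 82 occupy positions 8–9 → average rank (8+9)/2 = 8.5.
Sample 2 values → pooled ranks: 82→8.5, 78→5, 68→2, 84→11, 81→7, 66→1, 82→8.5
Rank sum = 8.5 + 5 + 2 + 11 + 7 + 1 + 8.5 = 43

43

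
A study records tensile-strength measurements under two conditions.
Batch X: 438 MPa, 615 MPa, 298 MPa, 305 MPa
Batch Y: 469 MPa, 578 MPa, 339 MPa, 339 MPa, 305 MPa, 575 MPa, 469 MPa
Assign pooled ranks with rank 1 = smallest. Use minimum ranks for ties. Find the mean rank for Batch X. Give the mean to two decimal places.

5.00

Sorted (ascending): 298, 305, 305, 339, 339, 438, 469, 469, 575, 578, 615
The 2 values of 305 occupy positions 2–3 → each gets rank 2.
The 2 values of 339 occupy positions 4–5 → each gets rank 4.
The 2 values of 469 occupy positions 7–8 → each gets rank 7.
Batch X values → pooled ranks: 438→6, 615→11, 298→1, 305→2
Mean rank = (6 + 11 + 1 + 2) / 4 = 5.00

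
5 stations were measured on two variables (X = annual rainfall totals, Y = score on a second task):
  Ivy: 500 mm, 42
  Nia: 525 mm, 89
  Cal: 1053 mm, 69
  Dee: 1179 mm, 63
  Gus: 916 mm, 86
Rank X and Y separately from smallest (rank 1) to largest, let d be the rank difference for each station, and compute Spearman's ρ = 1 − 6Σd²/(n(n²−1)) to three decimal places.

0.000

Ranks of variable 1: 1, 2, 4, 5, 3
Ranks of variable 2: 1, 5, 3, 2, 4
d = r₁ − r₂: 0, -3, 1, 3, -1
d²: 0, 9, 1, 9, 1; Σd² = 20
ρ = 1 − 6·20/(5·24) = 1 − 120/120 = 0.000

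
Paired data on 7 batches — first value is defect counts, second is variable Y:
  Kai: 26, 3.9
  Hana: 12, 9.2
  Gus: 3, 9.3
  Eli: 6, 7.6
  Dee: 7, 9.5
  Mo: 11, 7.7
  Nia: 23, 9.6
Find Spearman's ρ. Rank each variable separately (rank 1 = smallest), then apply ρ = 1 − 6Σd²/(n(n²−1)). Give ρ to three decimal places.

-0.143

Ranks of variable 1: 7, 5, 1, 2, 3, 4, 6
Ranks of variable 2: 1, 4, 5, 2, 6, 3, 7
d = r₁ − r₂: 6, 1, -4, 0, -3, 1, -1
d²: 36, 1, 16, 0, 9, 1, 1; Σd² = 64
ρ = 1 − 6·64/(7·48) = 1 − 384/336 = -0.143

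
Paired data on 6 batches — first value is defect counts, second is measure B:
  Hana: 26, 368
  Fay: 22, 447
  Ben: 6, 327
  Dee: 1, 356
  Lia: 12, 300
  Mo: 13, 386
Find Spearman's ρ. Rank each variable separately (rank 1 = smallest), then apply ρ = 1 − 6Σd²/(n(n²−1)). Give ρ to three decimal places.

Ranks of variable 1: 6, 5, 2, 1, 3, 4
Ranks of variable 2: 4, 6, 2, 3, 1, 5
d = r₁ − r₂: 2, -1, 0, -2, 2, -1
d²: 4, 1, 0, 4, 4, 1; Σd² = 14
ρ = 1 − 6·14/(6·35) = 1 − 84/210 = 0.600

0.600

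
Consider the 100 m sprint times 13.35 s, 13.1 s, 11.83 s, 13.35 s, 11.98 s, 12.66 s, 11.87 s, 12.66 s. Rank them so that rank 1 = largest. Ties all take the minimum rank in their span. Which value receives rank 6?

11.98

Sorted (descending): 13.35, 13.35, 13.1, 12.66, 12.66, 11.98, 11.87, 11.83
The 2 values of 13.35 occupy positions 1–2 → each gets rank 1.
The 2 values of 12.66 occupy positions 4–5 → each gets rank 4.
Rank 6 → value 11.98.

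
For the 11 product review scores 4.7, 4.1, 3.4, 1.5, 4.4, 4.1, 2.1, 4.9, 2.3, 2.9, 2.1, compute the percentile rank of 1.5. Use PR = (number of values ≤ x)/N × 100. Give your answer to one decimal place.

9.1

N = 11.
Strictly below 1.5: 0. Equal to 1.5: 1.
PR = 1/11 × 100 = 9.1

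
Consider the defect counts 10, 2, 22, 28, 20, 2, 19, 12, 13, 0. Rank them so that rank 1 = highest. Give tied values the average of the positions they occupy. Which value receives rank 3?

20

Sorted (descending): 28, 22, 20, 19, 13, 12, 10, 2, 2, 0
The 2 values of 2 occupy positions 8–9 → average rank (8+9)/2 = 8.5.
Rank 3 → value 20.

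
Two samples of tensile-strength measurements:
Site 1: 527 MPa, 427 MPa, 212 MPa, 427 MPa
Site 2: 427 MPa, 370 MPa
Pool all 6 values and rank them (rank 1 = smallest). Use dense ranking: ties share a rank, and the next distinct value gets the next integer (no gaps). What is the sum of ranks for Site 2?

5

Sorted (ascending): 212, 370, 427, 427, 427, 527
The 3 values of 427 share dense rank 3.
Remaining distinct values take the next consecutive integers.
Site 2 values → pooled ranks: 427→3, 370→2
Rank sum = 3 + 2 = 5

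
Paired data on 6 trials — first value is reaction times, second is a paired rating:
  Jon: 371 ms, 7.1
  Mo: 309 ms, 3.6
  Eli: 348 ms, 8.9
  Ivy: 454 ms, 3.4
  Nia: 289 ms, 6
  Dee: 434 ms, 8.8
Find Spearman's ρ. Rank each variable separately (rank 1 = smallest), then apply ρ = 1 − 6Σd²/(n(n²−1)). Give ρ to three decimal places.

Ranks of variable 1: 4, 2, 3, 6, 1, 5
Ranks of variable 2: 4, 2, 6, 1, 3, 5
d = r₁ − r₂: 0, 0, -3, 5, -2, 0
d²: 0, 0, 9, 25, 4, 0; Σd² = 38
ρ = 1 − 6·38/(6·35) = 1 − 228/210 = -0.086

-0.086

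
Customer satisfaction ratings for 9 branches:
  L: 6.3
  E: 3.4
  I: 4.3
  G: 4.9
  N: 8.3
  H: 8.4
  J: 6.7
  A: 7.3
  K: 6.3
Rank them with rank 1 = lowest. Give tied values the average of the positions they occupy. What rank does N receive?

8

Sorted (ascending): 3.4, 4.3, 4.9, 6.3, 6.3, 6.7, 7.3, 8.3, 8.4
The 2 values of 6.3 occupy positions 4–5 → average rank (4+5)/2 = 4.5.
N has value 8.3 → rank 8.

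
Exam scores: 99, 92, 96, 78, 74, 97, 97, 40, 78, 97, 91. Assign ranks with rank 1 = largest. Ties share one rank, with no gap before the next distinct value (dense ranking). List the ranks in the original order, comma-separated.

1, 4, 3, 6, 7, 2, 2, 8, 6, 2, 5

Sorted (descending): 99, 97, 97, 97, 96, 92, 91, 78, 78, 74, 40
The 3 values of 97 share dense rank 2.
The 2 values of 78 share dense rank 6.
Remaining distinct values take the next consecutive integers.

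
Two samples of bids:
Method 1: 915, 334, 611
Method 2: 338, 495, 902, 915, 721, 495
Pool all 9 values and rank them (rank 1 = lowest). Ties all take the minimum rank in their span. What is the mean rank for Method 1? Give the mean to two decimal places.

Sorted (ascending): 334, 338, 495, 495, 611, 721, 902, 915, 915
The 2 values of 495 occupy positions 3–4 → each gets rank 3.
The 2 values of 915 occupy positions 8–9 → each gets rank 8.
Method 1 values → pooled ranks: 915→8, 334→1, 611→5
Mean rank = (8 + 1 + 5) / 3 = 4.67

4.67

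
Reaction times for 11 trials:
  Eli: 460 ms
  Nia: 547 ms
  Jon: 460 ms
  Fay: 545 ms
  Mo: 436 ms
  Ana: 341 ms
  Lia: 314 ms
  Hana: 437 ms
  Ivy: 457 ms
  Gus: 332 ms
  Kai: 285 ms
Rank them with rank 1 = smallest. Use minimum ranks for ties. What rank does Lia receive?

2

Sorted (ascending): 285, 314, 332, 341, 436, 437, 457, 460, 460, 545, 547
The 2 values of 460 occupy positions 8–9 → each gets rank 8.
Lia has value 314 ms → rank 2.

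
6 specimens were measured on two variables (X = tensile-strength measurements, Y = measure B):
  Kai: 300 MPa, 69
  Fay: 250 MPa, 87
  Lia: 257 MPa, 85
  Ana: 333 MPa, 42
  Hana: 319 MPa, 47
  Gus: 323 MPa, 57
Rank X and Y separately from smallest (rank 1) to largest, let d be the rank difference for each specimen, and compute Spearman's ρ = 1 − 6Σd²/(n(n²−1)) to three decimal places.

Ranks of variable 1: 3, 1, 2, 6, 4, 5
Ranks of variable 2: 4, 6, 5, 1, 2, 3
d = r₁ − r₂: -1, -5, -3, 5, 2, 2
d²: 1, 25, 9, 25, 4, 4; Σd² = 68
ρ = 1 − 6·68/(6·35) = 1 − 408/210 = -0.943

-0.943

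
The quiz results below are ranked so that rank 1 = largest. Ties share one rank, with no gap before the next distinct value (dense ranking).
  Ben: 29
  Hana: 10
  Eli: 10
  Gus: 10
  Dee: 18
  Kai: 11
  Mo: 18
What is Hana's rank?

4

Sorted (descending): 29, 18, 18, 11, 10, 10, 10
The 2 values of 18 share dense rank 2.
The 3 values of 10 share dense rank 4.
Remaining distinct values take the next consecutive integers.
Hana has value 10 → rank 4.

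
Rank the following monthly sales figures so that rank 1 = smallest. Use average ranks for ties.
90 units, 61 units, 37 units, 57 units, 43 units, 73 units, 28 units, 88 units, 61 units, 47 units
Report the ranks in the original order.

Sorted (ascending): 28, 37, 43, 47, 57, 61, 61, 73, 88, 90
The 2 values of 61 occupy positions 6–7 → average rank (6+7)/2 = 6.5.

10, 6.5, 2, 5, 3, 8, 1, 9, 6.5, 4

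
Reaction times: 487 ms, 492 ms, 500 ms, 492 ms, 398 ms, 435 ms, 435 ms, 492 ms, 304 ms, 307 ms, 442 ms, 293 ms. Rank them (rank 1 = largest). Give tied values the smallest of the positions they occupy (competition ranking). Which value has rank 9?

Sorted (descending): 500, 492, 492, 492, 487, 442, 435, 435, 398, 307, 304, 293
The 3 values of 492 occupy positions 2–4 → each gets rank 2.
The 2 values of 435 occupy positions 7–8 → each gets rank 7.
Rank 9 → value 398.

398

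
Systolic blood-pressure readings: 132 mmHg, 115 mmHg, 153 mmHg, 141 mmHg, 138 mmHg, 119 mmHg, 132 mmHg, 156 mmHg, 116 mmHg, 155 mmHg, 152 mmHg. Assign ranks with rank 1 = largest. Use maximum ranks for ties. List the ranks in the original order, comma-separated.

Sorted (descending): 156, 155, 153, 152, 141, 138, 132, 132, 119, 116, 115
The 2 values of 132 occupy positions 7–8 → each gets rank 8.

8, 11, 3, 5, 6, 9, 8, 1, 10, 2, 4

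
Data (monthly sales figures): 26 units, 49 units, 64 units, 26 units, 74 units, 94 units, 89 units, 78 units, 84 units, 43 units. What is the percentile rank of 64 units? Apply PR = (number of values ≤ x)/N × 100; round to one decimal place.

50.0

N = 10.
Strictly below 64: 4. Equal to 64: 1.
PR = 5/10 × 100 = 50.0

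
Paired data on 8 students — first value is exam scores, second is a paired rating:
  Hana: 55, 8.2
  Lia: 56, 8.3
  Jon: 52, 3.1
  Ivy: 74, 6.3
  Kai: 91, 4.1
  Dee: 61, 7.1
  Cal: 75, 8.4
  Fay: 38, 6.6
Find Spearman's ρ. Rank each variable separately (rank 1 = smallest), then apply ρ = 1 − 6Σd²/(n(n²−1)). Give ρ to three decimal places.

Ranks of variable 1: 3, 4, 2, 6, 8, 5, 7, 1
Ranks of variable 2: 6, 7, 1, 3, 2, 5, 8, 4
d = r₁ − r₂: -3, -3, 1, 3, 6, 0, -1, -3
d²: 9, 9, 1, 9, 36, 0, 1, 9; Σd² = 74
ρ = 1 − 6·74/(8·63) = 1 − 444/504 = 0.119

0.119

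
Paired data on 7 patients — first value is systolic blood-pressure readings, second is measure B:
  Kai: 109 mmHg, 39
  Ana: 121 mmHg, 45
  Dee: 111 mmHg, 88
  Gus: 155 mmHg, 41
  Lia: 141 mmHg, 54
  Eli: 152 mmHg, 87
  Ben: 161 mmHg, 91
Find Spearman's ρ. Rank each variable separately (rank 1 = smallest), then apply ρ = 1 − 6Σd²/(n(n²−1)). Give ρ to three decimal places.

0.429

Ranks of variable 1: 1, 3, 2, 6, 4, 5, 7
Ranks of variable 2: 1, 3, 6, 2, 4, 5, 7
d = r₁ − r₂: 0, 0, -4, 4, 0, 0, 0
d²: 0, 0, 16, 16, 0, 0, 0; Σd² = 32
ρ = 1 − 6·32/(7·48) = 1 − 192/336 = 0.429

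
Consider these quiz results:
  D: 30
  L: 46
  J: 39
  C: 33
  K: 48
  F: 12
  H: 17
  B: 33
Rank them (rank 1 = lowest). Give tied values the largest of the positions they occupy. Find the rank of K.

8

Sorted (ascending): 12, 17, 30, 33, 33, 39, 46, 48
The 2 values of 33 occupy positions 4–5 → each gets rank 5.
K has value 48 → rank 8.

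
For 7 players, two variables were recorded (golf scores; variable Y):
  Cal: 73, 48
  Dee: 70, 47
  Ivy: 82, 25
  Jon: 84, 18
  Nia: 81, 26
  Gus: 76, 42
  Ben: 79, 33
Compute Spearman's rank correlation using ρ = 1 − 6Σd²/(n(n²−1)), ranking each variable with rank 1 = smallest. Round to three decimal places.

Ranks of variable 1: 2, 1, 6, 7, 5, 3, 4
Ranks of variable 2: 7, 6, 2, 1, 3, 5, 4
d = r₁ − r₂: -5, -5, 4, 6, 2, -2, 0
d²: 25, 25, 16, 36, 4, 4, 0; Σd² = 110
ρ = 1 − 6·110/(7·48) = 1 − 660/336 = -0.964

-0.964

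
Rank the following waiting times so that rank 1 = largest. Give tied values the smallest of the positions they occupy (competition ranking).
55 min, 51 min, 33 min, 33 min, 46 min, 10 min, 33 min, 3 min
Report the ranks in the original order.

1, 2, 4, 4, 3, 7, 4, 8

Sorted (descending): 55, 51, 46, 33, 33, 33, 10, 3
The 3 values of 33 occupy positions 4–6 → each gets rank 4.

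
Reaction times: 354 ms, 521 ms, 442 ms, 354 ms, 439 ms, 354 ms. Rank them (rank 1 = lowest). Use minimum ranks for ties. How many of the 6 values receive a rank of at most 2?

Sorted (ascending): 354, 354, 354, 439, 442, 521
The 3 values of 354 occupy positions 1–3 → each gets rank 1.
Ranks ≤ 2: {1, 1, 1} → 3 values.

3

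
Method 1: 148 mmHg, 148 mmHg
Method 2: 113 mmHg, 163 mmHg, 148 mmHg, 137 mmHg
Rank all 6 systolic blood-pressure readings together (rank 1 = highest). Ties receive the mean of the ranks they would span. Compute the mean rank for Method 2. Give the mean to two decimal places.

3.75

Sorted (descending): 163, 148, 148, 148, 137, 113
The 3 values of 148 occupy positions 2–4 → average rank 3.
Method 2 values → pooled ranks: 113→6, 163→1, 148→3, 137→5
Mean rank = (6 + 1 + 3 + 5) / 4 = 3.75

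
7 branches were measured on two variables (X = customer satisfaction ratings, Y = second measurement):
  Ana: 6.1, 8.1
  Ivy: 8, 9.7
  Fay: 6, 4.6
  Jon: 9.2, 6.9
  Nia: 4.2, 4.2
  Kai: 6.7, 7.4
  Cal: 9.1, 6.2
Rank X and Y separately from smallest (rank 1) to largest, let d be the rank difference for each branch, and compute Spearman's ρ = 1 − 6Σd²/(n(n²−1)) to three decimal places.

0.429

Ranks of variable 1: 3, 5, 2, 7, 1, 4, 6
Ranks of variable 2: 6, 7, 2, 4, 1, 5, 3
d = r₁ − r₂: -3, -2, 0, 3, 0, -1, 3
d²: 9, 4, 0, 9, 0, 1, 9; Σd² = 32
ρ = 1 − 6·32/(7·48) = 1 − 192/336 = 0.429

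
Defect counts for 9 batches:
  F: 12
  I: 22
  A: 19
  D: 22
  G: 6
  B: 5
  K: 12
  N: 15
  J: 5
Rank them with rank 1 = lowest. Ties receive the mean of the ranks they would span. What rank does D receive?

8.5

Sorted (ascending): 5, 5, 6, 12, 12, 15, 19, 22, 22
The 2 values of 5 occupy positions 1–2 → average rank (1+2)/2 = 1.5.
The 2 values of 12 occupy positions 4–5 → average rank (4+5)/2 = 4.5.
The 2 values of 22 occupy positions 8–9 → average rank (8+9)/2 = 8.5.
D has value 22 → rank 8.5.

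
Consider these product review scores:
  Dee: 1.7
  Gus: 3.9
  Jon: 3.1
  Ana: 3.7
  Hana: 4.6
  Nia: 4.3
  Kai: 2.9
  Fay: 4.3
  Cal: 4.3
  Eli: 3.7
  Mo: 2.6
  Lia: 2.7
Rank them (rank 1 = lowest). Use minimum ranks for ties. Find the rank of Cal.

Sorted (ascending): 1.7, 2.6, 2.7, 2.9, 3.1, 3.7, 3.7, 3.9, 4.3, 4.3, 4.3, 4.6
The 2 values of 3.7 occupy positions 6–7 → each gets rank 6.
The 3 values of 4.3 occupy positions 9–11 → each gets rank 9.
Cal has value 4.3 → rank 9.

9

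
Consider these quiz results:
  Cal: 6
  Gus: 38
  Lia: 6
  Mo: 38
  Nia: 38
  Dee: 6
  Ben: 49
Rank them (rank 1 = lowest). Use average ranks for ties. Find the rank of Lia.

2

Sorted (ascending): 6, 6, 6, 38, 38, 38, 49
The 3 values of 6 occupy positions 1–3 → average rank 2.
The 3 values of 38 occupy positions 4–6 → average rank 5.
Lia has value 6 → rank 2.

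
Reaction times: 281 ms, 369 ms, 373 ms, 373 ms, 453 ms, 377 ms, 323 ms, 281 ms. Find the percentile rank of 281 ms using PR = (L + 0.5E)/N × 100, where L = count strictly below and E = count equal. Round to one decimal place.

12.5

N = 8.
Strictly below 281: 0. Equal to 281: 2.
PR = (0 + 0.5·2)/8 × 100 = 12.5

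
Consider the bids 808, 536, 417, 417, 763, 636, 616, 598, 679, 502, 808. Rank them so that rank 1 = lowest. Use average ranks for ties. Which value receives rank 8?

679

Sorted (ascending): 417, 417, 502, 536, 598, 616, 636, 679, 763, 808, 808
The 2 values of 417 occupy positions 1–2 → average rank (1+2)/2 = 1.5.
The 2 values of 808 occupy positions 10–11 → average rank (10+11)/2 = 10.5.
Rank 8 → value 679.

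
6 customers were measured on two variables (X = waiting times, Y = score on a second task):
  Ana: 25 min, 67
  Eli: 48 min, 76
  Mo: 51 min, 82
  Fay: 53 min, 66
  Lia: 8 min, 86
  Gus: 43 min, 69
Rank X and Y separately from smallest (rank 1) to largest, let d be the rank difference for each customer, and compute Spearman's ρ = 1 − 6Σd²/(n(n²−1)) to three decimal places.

Ranks of variable 1: 2, 4, 5, 6, 1, 3
Ranks of variable 2: 2, 4, 5, 1, 6, 3
d = r₁ − r₂: 0, 0, 0, 5, -5, 0
d²: 0, 0, 0, 25, 25, 0; Σd² = 50
ρ = 1 − 6·50/(6·35) = 1 − 300/210 = -0.429

-0.429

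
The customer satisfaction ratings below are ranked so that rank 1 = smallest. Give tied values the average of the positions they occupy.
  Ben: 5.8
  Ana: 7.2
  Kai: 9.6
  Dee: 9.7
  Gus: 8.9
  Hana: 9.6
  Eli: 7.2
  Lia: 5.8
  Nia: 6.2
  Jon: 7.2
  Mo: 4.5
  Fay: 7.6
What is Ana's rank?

Sorted (ascending): 4.5, 5.8, 5.8, 6.2, 7.2, 7.2, 7.2, 7.6, 8.9, 9.6, 9.6, 9.7
The 2 values of 5.8 occupy positions 2–3 → average rank (2+3)/2 = 2.5.
The 3 values of 7.2 occupy positions 5–7 → average rank 6.
The 2 values of 9.6 occupy positions 10–11 → average rank (10+11)/2 = 10.5.
Ana has value 7.2 → rank 6.

6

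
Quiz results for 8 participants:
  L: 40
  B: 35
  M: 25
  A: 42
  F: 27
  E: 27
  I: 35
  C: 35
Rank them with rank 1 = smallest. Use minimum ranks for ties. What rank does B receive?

4

Sorted (ascending): 25, 27, 27, 35, 35, 35, 40, 42
The 2 values of 27 occupy positions 2–3 → each gets rank 2.
The 3 values of 35 occupy positions 4–6 → each gets rank 4.
B has value 35 → rank 4.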